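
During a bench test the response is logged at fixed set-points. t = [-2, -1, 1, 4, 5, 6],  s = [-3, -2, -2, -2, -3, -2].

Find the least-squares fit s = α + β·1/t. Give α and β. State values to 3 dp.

Normal-equation sums: Σ1 = 6, Σ1/t = 7/60, Σ1/t·1/t = 8569/3600.
For Aᵀs: Σs = -14, Σ1/t·s = 1/15.
det = 6·(8569/3600) − (7/60)² = 10273/720.
α = ((-14)·(8569/3600) − (7/60)·(1/15))/(10273/720) = -119994/51365; β = (6·(1/15) − (7/60)·(-14))/(10273/720) = 1464/10273.

α = -2.336, β = 0.143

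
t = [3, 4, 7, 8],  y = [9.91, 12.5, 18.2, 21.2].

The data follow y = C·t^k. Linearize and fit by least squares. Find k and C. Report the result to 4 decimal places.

k = 0.7476, C = 4.3792

With ln yᵢ as the transformed response and ln tᵢ as the regressor:
XᵀX = [[11.2394, 6.5103]; [6.5103, 4]], rhs = [18.0176, 10.7747]ᵀ  (here Σln t = 6.5103, Σ(ln t)² = 11.2394, Σln y = 10.7747, Σln t·ln y = 18.0176).
Δ = 11.2394·4 − (6.5103)² = 2.5742; k = (18.0176·4 − 6.5103·10.7747)/2.5742 = 0.74763, ln C = (11.2394·10.7747 − 6.5103·18.0176)/2.5742 = 1.47686, so C = exp(1.47686) = 4.37916.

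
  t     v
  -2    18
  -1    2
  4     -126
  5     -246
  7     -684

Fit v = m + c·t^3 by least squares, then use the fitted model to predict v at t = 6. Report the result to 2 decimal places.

v̂ = -429.66

The normal equations are: 5·m + 523·c = -1036;  523·m + 137435·c = -273572.
(Σ1 = 5, Σt^3 = 523, Σt^3·t^3 = 137435, Σv = -1036, Σt^3·v = -273572.)
Eliminating c: 137435·(row 1) − 523·(row 2) gives 413646·m = 137435·(-1036) − 523·(-273572) = 695496, so m = 115916/68941.
Then c = ((-273572) − 523·(115916/68941))/137435 = -137672/68941.
At t = 6: v̂ = (115916/68941)·(1) + (-137672/68941)·(216) = -29621236/68941.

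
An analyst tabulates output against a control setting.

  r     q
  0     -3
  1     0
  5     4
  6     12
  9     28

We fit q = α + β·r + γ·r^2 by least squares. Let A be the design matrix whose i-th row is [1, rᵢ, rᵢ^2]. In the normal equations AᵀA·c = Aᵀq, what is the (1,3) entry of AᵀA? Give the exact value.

143

Row 1 ↔ basis 1, column 3 ↔ basis r^2, so (AᵀA)_{1,3} = Σᵢ r^2 = (1)·(0) + (1)·(1) + (1)·(25) + (1)·(36) + (1)·(81) = 143.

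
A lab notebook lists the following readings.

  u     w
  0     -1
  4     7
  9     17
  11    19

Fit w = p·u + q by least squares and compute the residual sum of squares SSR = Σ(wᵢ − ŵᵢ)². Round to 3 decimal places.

Forming MᵀM = [[218, 24]; [24, 4]] and Mᵀw = [390, 42]ᵀ gives MᵀM·[p, q]ᵀ = Mᵀw.
Determinant 218·4 − 24² = 296.
p = (390·4 − 24·42)/296 = 69/37; q = (218·42 − 24·390)/296 = -51/74.
Residuals: -23/74, 17/74, 67/74, -61/74; SSR = 61/37.

SSR = 1.649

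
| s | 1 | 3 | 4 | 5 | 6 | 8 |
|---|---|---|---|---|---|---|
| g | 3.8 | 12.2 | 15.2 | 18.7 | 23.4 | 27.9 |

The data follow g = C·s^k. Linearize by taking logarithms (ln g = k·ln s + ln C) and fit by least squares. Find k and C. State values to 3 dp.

k = 0.973, C = 3.934

Linearized form: ln g = k·ln s + ln C. From the 6 transformed points,
Σln s = 7.9655, Σ(ln s)² = 13.2535, Σln g = 15.9676, Σln s·ln g = 23.8045.
Equations: 13.2535·k + 7.9655·ln C = 23.8045;  7.9655·k + 6·ln C = 15.9676.
Solving (det = 16.0713): k = 0.97294, ln C = 1.36960, so C = exp(1.36960) = 3.93379.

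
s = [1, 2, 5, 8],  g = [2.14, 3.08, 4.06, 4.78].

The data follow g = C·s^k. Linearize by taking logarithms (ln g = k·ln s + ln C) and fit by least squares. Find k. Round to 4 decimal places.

Linearized form: ln g = k·ln s + ln C. From the 4 transformed points,
Σln s = 4.3820, Σ(ln s)² = 7.3948, Σln g = 4.8514, Σln s·ln g = 6.2880.
Equations: 7.3948·k + 4.3820·ln C = 6.2880;  4.3820·k + 4·ln C = 4.8514.
Δ = 7.3948·4 − (4.3820)² = 10.3771; k = (6.2880·4 − 4.3820·4.8514)/10.3771 = 0.37518, ln C = (7.3948·4.8514 − 4.3820·6.2880)/10.3771 = 0.80183.

k = 0.3752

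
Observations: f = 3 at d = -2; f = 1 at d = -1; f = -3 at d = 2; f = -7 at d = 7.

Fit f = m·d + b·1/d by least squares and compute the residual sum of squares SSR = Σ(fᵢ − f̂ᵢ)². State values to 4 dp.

AᵀA·[m, b]ᵀ = Aᵀf reads: 58·m + 4·b = -62;  4·m + (149/98)·b = -5.
Δ = 58·(149/98) − 4² = 3537/49.
m = ((-62)·(149/98) − 4·(-5))/(3537/49) = -1213/1179; b = (58·(-5) − 4·(-62))/(3537/49) = -686/1179.
Residuals: 256/393, -80/131, -256/393, 112/393; SSR = 512/393.

SSR = 1.3028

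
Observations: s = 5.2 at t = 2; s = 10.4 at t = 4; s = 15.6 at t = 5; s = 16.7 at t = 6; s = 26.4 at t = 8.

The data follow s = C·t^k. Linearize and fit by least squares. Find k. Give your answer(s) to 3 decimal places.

Linearized form: ln s = k·ln t + ln C. From the 5 transformed points,
Σln t = 7.5601, Σ(ln t)² = 12.5270, Σln s = 12.8265, Σln t·ln s = 20.6621.
Equations: 12.5270·k + 7.5601·ln C = 20.6621;  7.5601·k + 5·ln C = 12.8265.
Slope k = (n·Σln t·ln s − Σln t·Σln s)/(n·Σ(ln t)² − (Σln t)²) = (5·20.6621 − 7.5601·12.8265)/5.4804 = 1.15702; ln C = (Σln s − k·Σln t)/n = 0.81587.

k = 1.157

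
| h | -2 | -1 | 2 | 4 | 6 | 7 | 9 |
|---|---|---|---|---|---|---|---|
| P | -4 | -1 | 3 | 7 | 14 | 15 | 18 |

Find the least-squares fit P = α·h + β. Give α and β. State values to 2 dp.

α = 2.05, β = 0.12

Sums needed: Σh·h = 191, Σh = 25, Σ1 = 7.
Right-hand side: Σh·P = 394, ΣP = 52.
Normal equations: [[191, 25]; [25, 7]]·[α, β]ᵀ = [394, 52]ᵀ.
Eliminating β: 7·(row 1) − 25·(row 2) gives 712·α = 7·394 − 25·52 = 1458, so α = 729/356.
Then β = (52 − 25·(729/356))/7 = 41/356.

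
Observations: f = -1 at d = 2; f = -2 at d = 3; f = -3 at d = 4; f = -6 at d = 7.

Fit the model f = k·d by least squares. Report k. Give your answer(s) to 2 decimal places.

Entries of MᵀM: Σd·d = 78.
Right-hand side: Σd·f = -62.
k = (-62)/78 = -0.794872.

k = -0.79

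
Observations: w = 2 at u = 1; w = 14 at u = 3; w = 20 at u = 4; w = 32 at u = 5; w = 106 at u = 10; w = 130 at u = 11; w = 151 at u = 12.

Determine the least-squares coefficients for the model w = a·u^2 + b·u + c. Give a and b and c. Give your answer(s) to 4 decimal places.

a = 0.9082, b = 1.7169, c = -0.2578

Entries of XᵀX: Σu^2·u^2 = 46340, Σu^2·u = 4276, Σu^2 = 416, Σu·u = 416, Σu = 46, Σ1 = 7.
For Xᵀw: Σu^2·w = 49322, Σu·w = 4586, Σw = 455.
Inverting the 3×3 Gram matrix, [a, b, c]ᵀ = [63257/69648, 119579/69648, -2993/11608]ᵀ.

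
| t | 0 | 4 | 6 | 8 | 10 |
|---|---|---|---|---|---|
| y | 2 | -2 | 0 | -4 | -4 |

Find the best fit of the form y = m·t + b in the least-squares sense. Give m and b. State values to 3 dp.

m = -0.595, b = 1.730

Normal-equation sums: Σt·t = 216, Σt = 28, Σ1 = 5.
Right-hand side: Σt·y = -80, Σy = -8.
So AᵀA·[m, b]ᵀ = Aᵀy: [[216, 28]; [28, 5]]·[m, b]ᵀ = [-80, -8]ᵀ.
Δ = 216·5 − 28² = 296.
m = ((-80)·5 − 28·(-8))/296 = -22/37; b = (216·(-8) − 28·(-80))/296 = 64/37.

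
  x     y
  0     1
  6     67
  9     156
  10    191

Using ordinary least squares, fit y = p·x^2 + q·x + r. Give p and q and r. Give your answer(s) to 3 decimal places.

p = 2.001, q = -0.915, r = 0.937

Forming AᵀA = [[17857, 1945, 217]; [1945, 217, 25]; [217, 25, 4]] and Aᵀy = [34148, 3716, 415]ᵀ gives AᵀA·[p, q, r]ᵀ = Aᵀy.
Solving the 3×3 system (Gaussian elimination) gives p = 7676/3837, q = -3509/3837, r = 1199/1279.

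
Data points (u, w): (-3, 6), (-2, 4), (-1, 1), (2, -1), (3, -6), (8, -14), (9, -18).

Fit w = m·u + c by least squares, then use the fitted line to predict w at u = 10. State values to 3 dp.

ŵ = -18.639

From the data, Σu·u = 172, Σu = 16, Σ1 = 7.
Right-hand side: Σu·w = -321, Σw = -28.
Normal equations: [[172, 16]; [16, 7]]·[m, c]ᵀ = [-321, -28]ᵀ.
det = 172·7 − 16² = 948.
m = ((-321)·7 − 16·(-28))/948 = -1799/948; c = (172·(-28) − 16·(-321))/948 = 80/237.
At u = 10: ŵ = (-1799/948)·(10) + (80/237)·(1) = -2945/158.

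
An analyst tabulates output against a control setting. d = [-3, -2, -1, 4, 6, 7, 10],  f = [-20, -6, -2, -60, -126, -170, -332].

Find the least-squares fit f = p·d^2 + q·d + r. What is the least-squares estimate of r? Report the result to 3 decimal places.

r = -0.652

From the data, Σd^2·d^2 = 14051, Σd^2·d = 1587, Σd^2 = 215, Σd·d = 215, Σd = 21, Σ1 = 7.
Right-hand side: Σd^2·f = -47232, Σd·f = -5432, Σf = -716.
XᵀX·[p, q, r]ᵀ = Xᵀf becomes [[14051, 1587, 215]; [1587, 215, 21]; [215, 21, 7]]·[p, q, r]ᵀ = [-47232, -5432, -716]ᵀ.
Inverting the 3×3 Gram matrix, [p, q, r]ᵀ = [-1300318/428129, -1191290/428129, -279272/428129]ᵀ.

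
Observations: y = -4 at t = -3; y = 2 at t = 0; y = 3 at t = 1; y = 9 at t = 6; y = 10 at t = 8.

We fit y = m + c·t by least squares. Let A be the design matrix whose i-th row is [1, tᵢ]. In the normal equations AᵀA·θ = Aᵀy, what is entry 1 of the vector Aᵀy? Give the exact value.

20

Entry 1 ↔ basis 1, so (Aᵀy)_{1} = Σᵢ yᵢ = (1)·(-4) + (1)·(2) + (1)·(3) + (1)·(9) + (1)·(10) = 20.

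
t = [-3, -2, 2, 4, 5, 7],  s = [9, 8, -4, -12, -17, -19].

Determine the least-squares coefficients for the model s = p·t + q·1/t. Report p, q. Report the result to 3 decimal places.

With design matrix X, XᵀX = [[107, 6]; [6, 129481/176400]] and Xᵀs = [-317, -634/35]ᵀ.
det = 107·(129481/176400) − 6² = 7504067/176400.
p = ((-317)·(129481/176400) − 6·(-634/35))/(7504067/176400) = -21873317/7504067; q = (107·(-634/35) − 6·(-317))/(7504067/176400) = -6390720/7504067.

p = -2.915, q = -0.852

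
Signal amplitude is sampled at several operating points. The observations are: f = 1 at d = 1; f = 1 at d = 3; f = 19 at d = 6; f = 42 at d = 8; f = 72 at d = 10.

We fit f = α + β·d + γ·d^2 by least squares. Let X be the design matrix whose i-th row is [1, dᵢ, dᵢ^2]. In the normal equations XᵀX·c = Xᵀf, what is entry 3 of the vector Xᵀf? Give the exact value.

10582

Entry 3 ↔ basis d^2, so (Xᵀf)_{3} = Σᵢ (d^2)·fᵢ = (1)·(1) + (9)·(1) + (36)·(19) + (64)·(42) + (100)·(72) = 10582.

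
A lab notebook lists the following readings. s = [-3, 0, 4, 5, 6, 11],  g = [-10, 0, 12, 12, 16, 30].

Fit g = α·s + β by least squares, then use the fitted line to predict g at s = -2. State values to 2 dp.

ĝ = -6.40

The normal equations are: 207·α + 23·β = 564;  23·α + 6·β = 60.
Eliminating β: 6·(row 1) − 23·(row 2) gives 713·α = 6·564 − 23·60 = 2004, so α = 2004/713.
Then β = (60 − 23·(2004/713))/6 = -24/31.
At s = -2: ĝ = (2004/713)·(-2) + (-24/31)·(1) = -4560/713.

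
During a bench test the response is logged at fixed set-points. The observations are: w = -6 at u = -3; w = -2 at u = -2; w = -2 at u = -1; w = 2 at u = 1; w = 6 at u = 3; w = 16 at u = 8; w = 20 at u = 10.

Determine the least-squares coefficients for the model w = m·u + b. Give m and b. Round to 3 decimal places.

Compute the Gram sums: Σu·u = 188, Σu = 16, Σ1 = 7.
Right-hand side: Σu·w = 372, Σw = 34.
MᵀM·[m, b]ᵀ = Mᵀw becomes [[188, 16]; [16, 7]]·[m, b]ᵀ = [372, 34]ᵀ.
Determinant 188·7 − 16² = 1060.
m = (372·7 − 16·34)/1060 = 103/53; b = (188·34 − 16·372)/1060 = 22/53.

m = 1.943, b = 0.415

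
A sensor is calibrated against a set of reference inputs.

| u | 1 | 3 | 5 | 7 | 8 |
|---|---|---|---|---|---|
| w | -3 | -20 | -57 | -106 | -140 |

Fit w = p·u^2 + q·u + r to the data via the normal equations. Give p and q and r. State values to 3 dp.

Normal-equation sums: Σu^2·u^2 = 7204, Σu^2·u = 1008, Σu^2 = 148, Σu·u = 148, Σu = 24, Σ1 = 5.
For Xᵀw: Σu^2·w = -15762, Σu·w = -2210, Σw = -326.
Row-reducing yields p = -5297/2522, q = -1549/2522, r = -8/97.

p = -2.100, q = -0.614, r = -0.082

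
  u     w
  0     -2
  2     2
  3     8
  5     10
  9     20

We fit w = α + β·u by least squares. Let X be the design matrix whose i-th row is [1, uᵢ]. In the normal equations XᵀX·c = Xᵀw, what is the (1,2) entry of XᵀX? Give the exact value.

Row 1 ↔ basis 1, column 2 ↔ basis u, so (XᵀX)_{1,2} = Σᵢ u = (1)·(0) + (1)·(2) + (1)·(3) + (1)·(5) + (1)·(9) = 19.

19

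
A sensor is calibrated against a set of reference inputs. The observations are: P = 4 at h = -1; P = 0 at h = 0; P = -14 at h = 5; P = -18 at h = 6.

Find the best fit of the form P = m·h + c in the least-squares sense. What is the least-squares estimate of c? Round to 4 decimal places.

c = 0.5676

Setting ∂/∂m … = 0 gives: 62·m + 10·c = -182;  10·m + 4·c = -28.
Δ = 62·4 − 10² = 148.
m = ((-182)·4 − 10·(-28))/148 = -112/37; c = (62·(-28) − 10·(-182))/148 = 21/37.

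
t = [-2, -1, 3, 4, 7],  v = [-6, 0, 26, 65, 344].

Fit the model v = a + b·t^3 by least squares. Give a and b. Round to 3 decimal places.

a = 0.777, b = 1.000

With design matrix X, XᵀX = [[5, 425]; [425, 122539]] and Xᵀv = [429, 122902]ᵀ.
Determinant 5·122539 − 425² = 432070.
a = (429·122539 − 425·122902)/432070 = 335881/432070; b = (5·122902 − 425·429)/432070 = 86437/86414.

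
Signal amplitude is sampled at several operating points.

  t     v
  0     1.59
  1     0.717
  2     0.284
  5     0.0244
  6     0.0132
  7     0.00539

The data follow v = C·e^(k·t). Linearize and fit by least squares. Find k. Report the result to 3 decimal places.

k = -0.809

Taking logs, ln v = k·t + ln C, so regress ln v on t.
Σt = 21.0000, Σ(t)² = 115.0000, Σln v = -14.3916, Σt·ln v = -83.9438.
Normal system: [[115.0000, 21.0000]; [21.0000, 6]]·[k, ln C]ᵀ = [-83.9438, -14.3916]ᵀ.
Δ = 115.0000·6 − (21.0000)² = 249.0000; k = (-83.9438·6 − 21.0000·-14.3916)/249.0000 = -0.80899, ln C = (115.0000·-14.3916 − 21.0000·-83.9438)/249.0000 = 0.43285.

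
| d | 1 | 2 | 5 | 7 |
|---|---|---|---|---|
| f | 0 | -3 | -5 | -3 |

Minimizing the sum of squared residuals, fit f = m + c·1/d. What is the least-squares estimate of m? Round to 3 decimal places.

Compute the Gram sums: Σ1 = 4, Σ1/d = 129/70, Σ1/d·1/d = 6421/4900.
And Σf = -11, Σ1/d·f = -41/14.
So AᵀA·[m, c]ᵀ = Aᵀf: [[4, 129/70]; [129/70, 6421/4900]]·[m, c]ᵀ = [-11, -41/14]ᵀ.
det = 4·(6421/4900) − (129/70)² = 9043/4900.
m = ((-11)·(6421/4900) − (129/70)·(-41/14))/(9043/4900) = -44186/9043; c = (4·(-41/14) − (129/70)·(-11))/(9043/4900) = 41930/9043.

m = -4.886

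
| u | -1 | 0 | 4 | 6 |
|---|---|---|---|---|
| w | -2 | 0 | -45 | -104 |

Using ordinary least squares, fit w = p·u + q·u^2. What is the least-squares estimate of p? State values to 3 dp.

p = 0.114

From the data, Σu·u = 53, Σu·u^2 = 279, Σu^2·u^2 = 1553.
Moment sums: Σu·w = -802, Σu^2·w = -4466.
MᵀM·[p, q]ᵀ = Mᵀw becomes [[53, 279]; [279, 1553]]·[p, q]ᵀ = [-802, -4466]ᵀ.
Eliminating q: 1553·(row 1) − 279·(row 2) gives 4468·p = 1553·(-802) − 279·(-4466) = 508, so p = 127/1117.
Then q = ((-4466) − 279·(127/1117))/1553 = -3235/1117.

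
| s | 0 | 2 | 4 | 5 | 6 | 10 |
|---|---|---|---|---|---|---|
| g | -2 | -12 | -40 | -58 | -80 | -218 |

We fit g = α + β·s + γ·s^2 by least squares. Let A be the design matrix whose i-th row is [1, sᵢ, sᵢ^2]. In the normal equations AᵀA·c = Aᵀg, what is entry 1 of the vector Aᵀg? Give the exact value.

Entry 1 ↔ basis 1, so (Aᵀg)_{1} = Σᵢ gᵢ = (1)·(-2) + (1)·(-12) + (1)·(-40) + (1)·(-58) + (1)·(-80) + (1)·(-218) = -410.

-410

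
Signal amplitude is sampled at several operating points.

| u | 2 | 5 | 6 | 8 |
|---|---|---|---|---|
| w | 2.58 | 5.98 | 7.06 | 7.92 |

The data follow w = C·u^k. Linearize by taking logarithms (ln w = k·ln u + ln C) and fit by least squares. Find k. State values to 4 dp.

k = 0.8423

Let Y = ln w. Fitting Y = k·ln u + ln C by least squares:
Σln u = 6.1738, Σ(ln u)² = 10.6052, Σln w = 6.7600, Σln u·ln w = 11.3404.
Equations: 10.6052·k + 6.1738·ln C = 11.3404;  6.1738·k + 4·ln C = 6.7600.
Slope k = (n·Σln u·ln w − Σln u·Σln w)/(n·Σ(ln u)² − (Σln u)²) = (4·11.3404 − 6.1738·6.7600)/4.3053 = 0.84233; ln C = (Σln w − k·Σln u)/n = 0.38992.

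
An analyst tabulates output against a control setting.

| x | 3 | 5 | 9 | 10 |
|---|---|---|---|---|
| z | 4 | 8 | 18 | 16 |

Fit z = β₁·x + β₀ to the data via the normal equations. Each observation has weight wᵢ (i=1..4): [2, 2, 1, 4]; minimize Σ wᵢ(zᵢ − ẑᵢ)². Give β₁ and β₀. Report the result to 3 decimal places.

Entries of MᵀWM: Σwᵢ·x·x = 549, Σwᵢ·x = 65, Σwᵢ·1 = 9.
Moment sums: Σwᵢ·x·z = 906, Σwᵢ·z = 106.
Determinant 549·9 − 65² = 716.
β₁ = (906·9 − 65·106)/716 = 316/179; β₀ = (549·106 − 65·906)/716 = -174/179.

β₁ = 1.765, β₀ = -0.972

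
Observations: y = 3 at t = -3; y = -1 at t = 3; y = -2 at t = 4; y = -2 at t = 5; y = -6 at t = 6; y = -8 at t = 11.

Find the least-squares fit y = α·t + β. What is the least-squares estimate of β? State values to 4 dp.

The normal equations are: 216·α + 26·β = -154;  26·α + 6·β = -16.
det = 216·6 − 26² = 620.
α = ((-154)·6 − 26·(-16))/620 = -127/155; β = (216·(-16) − 26·(-154))/620 = 137/155.

β = 0.8839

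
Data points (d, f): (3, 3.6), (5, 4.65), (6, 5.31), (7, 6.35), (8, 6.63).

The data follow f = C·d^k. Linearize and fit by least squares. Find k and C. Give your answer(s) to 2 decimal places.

Let Y = ln f. Fitting Y = k·ln d + ln C by least squares:
Σln d = 8.5252, Σ(ln d)² = 15.1183, Σln f = 8.2275, Σln d·ln f = 14.4027.
Equations: 15.1183·k + 8.5252·ln C = 14.4027;  8.5252·k + 5·ln C = 8.2275.
Δ = 15.1183·5 − (8.5252)² = 2.9130; k = (14.4027·5 − 8.5252·8.2275)/2.9130 = 0.64294, ln C = (15.1183·8.2275 − 8.5252·14.4027)/2.9130 = 0.54925, so C = exp(0.54925) = 1.73195.

k = 0.64, C = 1.73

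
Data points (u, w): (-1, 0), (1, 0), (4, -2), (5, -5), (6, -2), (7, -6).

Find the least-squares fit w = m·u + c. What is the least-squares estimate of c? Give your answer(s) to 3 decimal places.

Setting ∂/∂m … = 0 gives: 128·m + 22·c = -87;  22·m + 6·c = -15.
(Σu·u = 128, Σu = 22, Σ1 = 6, Σu·w = -87, Σw = -15.)
Δ = 128·6 − 22² = 284.
m = ((-87)·6 − 22·(-15))/284 = -48/71; c = (128·(-15) − 22·(-87))/284 = -3/142.

c = -0.021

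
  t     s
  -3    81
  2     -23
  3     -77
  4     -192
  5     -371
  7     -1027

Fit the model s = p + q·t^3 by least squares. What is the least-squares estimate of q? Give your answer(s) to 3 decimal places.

Entries of AᵀA: Σ1 = 6, Σt^3 = 540, Σt^3·t^3 = 138892.
And Σs = -1609, Σt^3·s = -415374.
Determinant 6·138892 − 540² = 541752.
p = ((-1609)·138892 − 540·(-415374))/541752 = 206183/135438; q = (6·(-415374) − 540·(-1609))/541752 = -67641/22573.

q = -2.997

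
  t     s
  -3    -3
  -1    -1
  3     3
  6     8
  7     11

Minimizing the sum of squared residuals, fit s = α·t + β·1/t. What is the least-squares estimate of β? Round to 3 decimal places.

β = -0.989

Compute the Gram sums: Σt·t = 104, Σt·1/t = 5, Σ1/t·1/t = 249/196.
Right-hand side: Σt·s = 144, Σ1/t·s = 124/21.
Determinant 104·(249/196) − 5² = 5249/49.
α = (144·(249/196) − 5·(124/21))/(5249/49) = 22552/15747; β = (104·(124/21) − 5·144)/(5249/49) = -15568/15747.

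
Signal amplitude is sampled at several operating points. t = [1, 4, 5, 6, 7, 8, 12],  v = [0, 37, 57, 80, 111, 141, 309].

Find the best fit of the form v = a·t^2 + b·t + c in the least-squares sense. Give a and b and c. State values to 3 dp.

a = 1.973, b = 2.455, c = -4.498

The normal equations are: 29411·a + 2989·b + 335·c = 63856;  2989·a + 335·b + 43·c = 6526;  335·a + 43·b + 7·c = 735.
Row-reducing yields a = 559039/283362, b = 695707/283362, c = -212438/47227.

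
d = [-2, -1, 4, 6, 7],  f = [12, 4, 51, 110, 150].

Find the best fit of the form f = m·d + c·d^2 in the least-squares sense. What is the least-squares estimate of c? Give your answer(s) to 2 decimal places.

c = 3.03

With design matrix M, MᵀM = [[106, 614]; [614, 3970]] and Mᵀf = [1886, 12178]ᵀ.
det = 106·3970 − 614² = 43824.
m = (1886·3970 − 614·12178)/43824 = 211/913; c = (106·12178 − 614·1886)/43824 = 2768/913.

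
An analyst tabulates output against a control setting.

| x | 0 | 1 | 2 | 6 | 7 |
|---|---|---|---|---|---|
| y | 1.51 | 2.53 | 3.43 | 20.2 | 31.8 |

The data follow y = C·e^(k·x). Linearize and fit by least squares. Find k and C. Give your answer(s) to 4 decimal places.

Let Y = ln y. Fitting Y = k·x + ln C by least squares:
Sums: Σx = 16.0000, Σ(x)² = 90.0000, Σln y = 9.0380, Σx·ln y = 45.6437.
Normal system: [[90.0000, 16.0000]; [16.0000, 5]]·[k, ln C]ᵀ = [45.6437, 9.0380]ᵀ.
Δ = 90.0000·5 − (16.0000)² = 194.0000; k = (45.6437·5 − 16.0000·9.0380)/194.0000 = 0.43098, ln C = (90.0000·9.0380 − 16.0000·45.6437)/194.0000 = 0.42848, so C = exp(0.42848) = 1.53492.

k = 0.4310, C = 1.5349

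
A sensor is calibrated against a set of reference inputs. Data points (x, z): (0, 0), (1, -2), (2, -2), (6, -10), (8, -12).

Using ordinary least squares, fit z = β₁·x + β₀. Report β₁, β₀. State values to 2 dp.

MᵀM·[β₁, β₀]ᵀ = Mᵀz reads: 105·β₁ + 17·β₀ = -162;  17·β₁ + 5·β₀ = -26.
Eliminating β₀: 5·(row 1) − 17·(row 2) gives 236·β₁ = 5·(-162) − 17·(-26) = -368, so β₁ = -92/59.
Then β₀ = ((-26) − 17·(-92/59))/5 = 6/59.

β₁ = -1.56, β₀ = 0.10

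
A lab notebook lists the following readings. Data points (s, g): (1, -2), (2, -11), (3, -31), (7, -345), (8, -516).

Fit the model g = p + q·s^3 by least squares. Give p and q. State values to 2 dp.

p = -2.50, q = -1.00

With design matrix A, AᵀA = [[5, 891]; [891, 380587]] and Aᵀg = [-905, -383454]ᵀ.
Eliminating q: 380587·(row 1) − 891·(row 2) gives 1109054·p = 380587·(-905) − 891·(-383454) = -2773721, so p = -2773721/1109054.
Then q = ((-383454) − 891·(-2773721/1109054))/380587 = -1110915/1109054.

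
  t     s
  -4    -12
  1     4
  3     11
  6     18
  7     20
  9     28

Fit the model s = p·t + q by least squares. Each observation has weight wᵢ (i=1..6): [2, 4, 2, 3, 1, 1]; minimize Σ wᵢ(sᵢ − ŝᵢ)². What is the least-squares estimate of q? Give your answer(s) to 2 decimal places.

Entries of MᵀWM: Σwᵢ·t·t = 292, Σwᵢ·t = 36, Σwᵢ·1 = 13.
And Σwᵢ·t·s = 894, Σwᵢ·s = 116.
Determinant 292·13 − 36² = 2500.
p = (894·13 − 36·116)/2500 = 3723/1250; q = (292·116 − 36·894)/2500 = 422/625.

q = 0.68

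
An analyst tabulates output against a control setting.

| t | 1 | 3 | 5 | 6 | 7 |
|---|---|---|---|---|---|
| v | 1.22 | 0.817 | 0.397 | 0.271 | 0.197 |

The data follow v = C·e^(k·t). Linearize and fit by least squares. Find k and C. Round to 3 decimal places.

Let Y = ln v. Fitting Y = k·t + ln C by least squares:
Σt = 22.0000, Σ(t)² = 120.0000, Σln v = -3.8573, Σt·ln v = -24.2323.
Equations: 120.0000·k + 22.0000·ln C = -24.2323;  22.0000·k + 5·ln C = -3.8573.
Solving (det = 116.0000): k = -0.31294, ln C = 0.60549, so C = exp(0.60549) = 1.83216.

k = -0.313, C = 1.832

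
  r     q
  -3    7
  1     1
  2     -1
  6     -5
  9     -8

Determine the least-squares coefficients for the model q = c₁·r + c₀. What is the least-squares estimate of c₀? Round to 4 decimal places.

Normal-equation sums: Σr·r = 131, Σr = 15, Σ1 = 5.
For Mᵀq: Σr·q = -124, Σq = -6.
Normal equations: [[131, 15]; [15, 5]]·[c₁, c₀]ᵀ = [-124, -6]ᵀ.
Eliminating c₀: 5·(row 1) − 15·(row 2) gives 430·c₁ = 5·(-124) − 15·(-6) = -530, so c₁ = -53/43.
Then c₀ = ((-6) − 15·(-53/43))/5 = 537/215.

c₀ = 2.4977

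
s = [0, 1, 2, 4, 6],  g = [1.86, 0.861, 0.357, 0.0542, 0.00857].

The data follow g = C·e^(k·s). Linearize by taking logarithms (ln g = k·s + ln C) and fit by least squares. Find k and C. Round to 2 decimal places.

k = -0.91, C = 2.03

With ln gᵢ as the transformed response and sᵢ as the regressor:
XᵀX = [[57.0000, 13.0000]; [13.0000, 5]], rhs = [-42.4269, -8.2337]ᵀ  (here Σs = 13.0000, Σ(s)² = 57.0000, Σln g = -8.2337, Σs·ln g = -42.4269).
Solving (det = 116.0000): k = -0.90601, ln C = 0.70889, so C = exp(0.70889) = 2.03173.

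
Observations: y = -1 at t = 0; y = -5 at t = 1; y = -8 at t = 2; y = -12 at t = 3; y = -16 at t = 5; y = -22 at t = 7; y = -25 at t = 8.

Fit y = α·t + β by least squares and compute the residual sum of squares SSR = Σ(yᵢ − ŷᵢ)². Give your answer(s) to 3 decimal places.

SSR = 3.095

The normal system MᵀM·[α, β]ᵀ = Mᵀy is [[152, 26]; [26, 7]]·[α, β]ᵀ = [-491, -89]ᵀ.
Eliminating β: 7·(row 1) − 26·(row 2) gives 388·α = 7·(-491) − 26·(-89) = -1123, so α = -1123/388.
Then β = ((-89) − 26·(-1123/388))/7 = -381/194.
Residuals: 187/194, -55/388, -24/97, -525/388, 169/388, 87/388, 23/194; SSR = 1201/388.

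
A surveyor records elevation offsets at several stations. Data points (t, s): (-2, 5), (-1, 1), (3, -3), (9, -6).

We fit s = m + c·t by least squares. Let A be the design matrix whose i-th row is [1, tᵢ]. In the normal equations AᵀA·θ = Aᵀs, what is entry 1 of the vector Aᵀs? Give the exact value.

-3

Entry 1 ↔ basis 1, so (Aᵀs)_{1} = Σᵢ sᵢ = (1)·(5) + (1)·(1) + (1)·(-3) + (1)·(-6) = -3.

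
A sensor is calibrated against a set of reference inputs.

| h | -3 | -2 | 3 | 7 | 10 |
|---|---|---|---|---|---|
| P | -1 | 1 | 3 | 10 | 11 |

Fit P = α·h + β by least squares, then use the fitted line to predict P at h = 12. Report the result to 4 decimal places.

Normal-equation sums: Σh·h = 171, Σh = 15, Σ1 = 5.
For AᵀP: Σh·P = 190, ΣP = 24.
Normal equations: [[171, 15]; [15, 5]]·[α, β]ᵀ = [190, 24]ᵀ.
Δ = 171·5 − 15² = 630.
α = (190·5 − 15·24)/630 = 59/63; β = (171·24 − 15·190)/630 = 209/105.
At h = 12: P̂ = (59/63)·(12) + (209/105)·(1) = 463/35.

P̂ = 13.2286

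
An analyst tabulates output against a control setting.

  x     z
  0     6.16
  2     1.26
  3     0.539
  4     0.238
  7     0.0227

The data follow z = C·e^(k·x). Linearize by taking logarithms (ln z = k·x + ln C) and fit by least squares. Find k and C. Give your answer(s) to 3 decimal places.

k = -0.802, C = 6.109

Let Y = ln z. Fitting Y = k·x + ln C by least squares:
Σx = 16.0000, Σ(x)² = 78.0000, Σln z = -3.7897, Σx·ln z = -33.6316.
Equations: 78.0000·k + 16.0000·ln C = -33.6316;  16.0000·k + 5·ln C = -3.7897.
Solving (det = 134.0000): k = -0.80240, ln C = 1.80975, so C = exp(1.80975) = 6.10892.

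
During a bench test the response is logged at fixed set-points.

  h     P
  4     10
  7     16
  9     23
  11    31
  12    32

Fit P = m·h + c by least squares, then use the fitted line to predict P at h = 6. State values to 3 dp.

The normal system XᵀX·[m, c]ᵀ = XᵀP is [[411, 43]; [43, 5]]·[m, c]ᵀ = [1084, 112]ᵀ.
det = 411·5 − 43² = 206.
m = (1084·5 − 43·112)/206 = 302/103; c = (411·112 − 43·1084)/206 = -290/103.
At h = 6: P̂ = (302/103)·(6) + (-290/103)·(1) = 1522/103.

P̂ = 14.777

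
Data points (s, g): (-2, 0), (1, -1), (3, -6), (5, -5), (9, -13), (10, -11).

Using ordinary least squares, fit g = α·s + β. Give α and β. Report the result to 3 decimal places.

Compute the Gram sums: Σs·s = 220, Σs = 26, Σ1 = 6.
For Aᵀg: Σs·g = -271, Σg = -36.
So AᵀA·[α, β]ᵀ = Aᵀg: [[220, 26]; [26, 6]]·[α, β]ᵀ = [-271, -36]ᵀ.
Eliminating β: 6·(row 1) − 26·(row 2) gives 644·α = 6·(-271) − 26·(-36) = -690, so α = -15/14.
Then β = ((-36) − 26·(-15/14))/6 = -19/14.

α = -1.071, β = -1.357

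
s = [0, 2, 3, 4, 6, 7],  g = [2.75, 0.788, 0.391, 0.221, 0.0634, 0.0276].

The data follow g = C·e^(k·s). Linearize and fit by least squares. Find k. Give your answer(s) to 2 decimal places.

k = -0.65

Linearized form: ln g = k·s + ln C. From the 6 transformed points,
XᵀX = [[114.0000, 22.0000]; [22.0000, 6]], rhs = [-51.0114, -8.0235]ᵀ  (here Σs = 22.0000, Σ(s)² = 114.0000, Σln g = -8.0235, Σs·ln g = -51.0114).
Δ = 114.0000·6 − (22.0000)² = 200.0000; k = (-51.0114·6 − 22.0000·-8.0235)/200.0000 = -0.64775, ln C = (114.0000·-8.0235 − 22.0000·-51.0114)/200.0000 = 1.03784.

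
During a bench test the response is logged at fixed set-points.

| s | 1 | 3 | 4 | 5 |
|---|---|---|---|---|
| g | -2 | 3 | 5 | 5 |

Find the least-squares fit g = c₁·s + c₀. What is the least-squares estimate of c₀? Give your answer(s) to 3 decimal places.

c₀ = -3.286

From the data, Σs·s = 51, Σs = 13, Σ1 = 4.
Right-hand side: Σs·g = 52, Σg = 11.
So AᵀA·[c₁, c₀]ᵀ = Aᵀg: [[51, 13]; [13, 4]]·[c₁, c₀]ᵀ = [52, 11]ᵀ.
det = 51·4 − 13² = 35.
c₁ = (52·4 − 13·11)/35 = 13/7; c₀ = (51·11 − 13·52)/35 = -23/7.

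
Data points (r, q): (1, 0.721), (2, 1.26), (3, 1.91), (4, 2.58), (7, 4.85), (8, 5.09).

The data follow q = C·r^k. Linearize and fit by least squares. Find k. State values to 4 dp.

k = 0.9742

With ln qᵢ as the transformed response and ln rᵢ as the regressor:
Over the data: Σln r = 7.2034, Σ(ln r)² = 11.7199, Σln q = 4.7051, Σln r·ln q = 8.6414.
Normal system: [[11.7199, 7.2034]; [7.2034, 6]]·[k, ln C]ᵀ = [8.6414, 4.7051]ᵀ.
Δ = 11.7199·6 − (7.2034)² = 18.4301; k = (8.6414·6 − 7.2034·4.7051)/18.4301 = 0.97424, ln C = (11.7199·4.7051 − 7.2034·8.6414)/18.4301 = -0.38545.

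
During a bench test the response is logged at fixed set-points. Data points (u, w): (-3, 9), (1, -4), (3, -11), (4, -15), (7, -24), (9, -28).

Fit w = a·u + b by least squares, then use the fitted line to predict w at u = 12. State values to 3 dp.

From the data, Σu·u = 165, Σu = 21, Σ1 = 6.
Right-hand side: Σu·w = -544, Σw = -73.
XᵀX·[a, b]ᵀ = Xᵀw becomes [[165, 21]; [21, 6]]·[a, b]ᵀ = [-544, -73]ᵀ.
Determinant 165·6 − 21² = 549.
a = ((-544)·6 − 21·(-73))/549 = -577/183; b = (165·(-73) − 21·(-544))/549 = -69/61.
At u = 12: ŵ = (-577/183)·(12) + (-69/61)·(1) = -2377/61.

ŵ = -38.967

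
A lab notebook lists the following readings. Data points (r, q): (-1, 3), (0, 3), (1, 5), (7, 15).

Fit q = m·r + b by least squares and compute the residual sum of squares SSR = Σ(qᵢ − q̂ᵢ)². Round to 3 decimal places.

SSR = 1.394

Normal-equation sums: Σr·r = 51, Σr = 7, Σ1 = 4.
Right-hand side: Σr·q = 107, Σq = 26.
XᵀX·[m, b]ᵀ = Xᵀq becomes [[51, 7]; [7, 4]]·[m, b]ᵀ = [107, 26]ᵀ.
Δ = 51·4 − 7² = 155.
m = (107·4 − 7·26)/155 = 246/155; b = (51·26 − 7·107)/155 = 577/155.
Residuals: 134/155, -112/155, -48/155, 26/155; SSR = 216/155.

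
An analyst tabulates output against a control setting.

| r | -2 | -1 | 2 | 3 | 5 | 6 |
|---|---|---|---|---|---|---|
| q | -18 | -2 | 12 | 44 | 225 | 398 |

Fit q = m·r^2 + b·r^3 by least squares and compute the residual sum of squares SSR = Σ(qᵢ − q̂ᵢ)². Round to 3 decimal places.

Entries of XᵀX: Σr^2·r^2 = 2035, Σr^2·r^3 = 11143, Σr^3·r^3 = 63139.
For Xᵀq: Σr^2·q = 20323, Σr^3·q = 115523.
So XᵀX·[m, b]ᵀ = Xᵀq: [[2035, 11143]; [11143, 63139]]·[m, b]ᵀ = [20323, 115523]ᵀ.
Eliminating b: 63139·(row 1) − 11143·(row 2) gives 4321416·m = 63139·20323 − 11143·115523 = -4098892, so m = -1024723/1080354.
Then b = (115523 − 11143·(-1024723/1080354))/63139 = 196139/98214.
Residuals: 318792/180059, 510772/540177, -98546/540177, -249200/180059, -496700/540177, 140776/180059; SSR = 4015780/540177.

SSR = 7.434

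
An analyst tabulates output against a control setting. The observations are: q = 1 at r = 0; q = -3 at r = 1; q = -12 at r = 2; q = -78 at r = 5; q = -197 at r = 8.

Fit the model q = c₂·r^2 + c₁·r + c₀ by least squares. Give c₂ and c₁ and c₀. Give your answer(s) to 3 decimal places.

The normal equations are: 4738·c₂ + 646·c₁ + 94·c₀ = -14609;  646·c₂ + 94·c₁ + 16·c₀ = -1993;  94·c₂ + 16·c₁ + 5·c₀ = -289.
Row-reducing yields c₂ = -29977/9984, c₁ = -7403/9984, c₀ = 1697/1664.

c₂ = -3.003, c₁ = -0.741, c₀ = 1.020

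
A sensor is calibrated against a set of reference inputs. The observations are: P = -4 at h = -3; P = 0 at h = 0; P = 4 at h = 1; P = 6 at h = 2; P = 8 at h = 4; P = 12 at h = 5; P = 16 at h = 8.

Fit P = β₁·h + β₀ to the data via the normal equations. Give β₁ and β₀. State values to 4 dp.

Entries of XᵀX: Σh·h = 119, Σh = 17, Σ1 = 7.
For XᵀP: Σh·P = 248, ΣP = 42.
So XᵀX·[β₁, β₀]ᵀ = XᵀP: [[119, 17]; [17, 7]]·[β₁, β₀]ᵀ = [248, 42]ᵀ.
Determinant 119·7 − 17² = 544.
β₁ = (248·7 − 17·42)/544 = 511/272; β₀ = (119·42 − 17·248)/544 = 23/16.

β₁ = 1.8787, β₀ = 1.4375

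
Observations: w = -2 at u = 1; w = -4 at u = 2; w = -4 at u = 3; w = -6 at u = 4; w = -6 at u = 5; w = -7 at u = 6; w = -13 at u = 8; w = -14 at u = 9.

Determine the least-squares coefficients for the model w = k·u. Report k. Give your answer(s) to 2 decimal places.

k = -1.47

Sums needed: Σu·u = 236.
For Mᵀw: Σu·w = -348.
So MᵀM·[k]ᵀ = Mᵀw: [[236]]·[k]ᵀ = [-348]ᵀ.
k = (-348)/236 = -1.47458.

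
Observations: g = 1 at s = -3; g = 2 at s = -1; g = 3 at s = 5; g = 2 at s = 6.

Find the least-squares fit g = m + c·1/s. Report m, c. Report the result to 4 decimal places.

Compute the Gram sums: Σ1 = 4, Σ1/s = -29/30, Σ1/s·1/s = 1061/900.
Right-hand side: Σg = 8, Σ1/s·g = -7/5.
Normal equations: [[4, -29/30]; [-29/30, 1061/900]]·[m, c]ᵀ = [8, -7/5]ᵀ.
det = 4·(1061/900) − (-29/30)² = 3403/900.
m = (8·(1061/900) − (-29/30)·(-7/5))/(3403/900) = 7270/3403; c = (4·(-7/5) − (-29/30)·8)/(3403/900) = 1920/3403.

m = 2.1364, c = 0.5642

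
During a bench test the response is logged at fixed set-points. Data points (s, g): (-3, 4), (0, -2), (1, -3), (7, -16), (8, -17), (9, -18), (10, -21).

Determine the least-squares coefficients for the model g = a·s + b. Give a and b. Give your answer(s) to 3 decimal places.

The normal system XᵀX·[a, b]ᵀ = Xᵀg is [[304, 32]; [32, 7]]·[a, b]ᵀ = [-635, -73]ᵀ.
Determinant 304·7 − 32² = 1104.
a = ((-635)·7 − 32·(-73))/1104 = -703/368; b = (304·(-73) − 32·(-635))/1104 = -39/23.

a = -1.910, b = -1.696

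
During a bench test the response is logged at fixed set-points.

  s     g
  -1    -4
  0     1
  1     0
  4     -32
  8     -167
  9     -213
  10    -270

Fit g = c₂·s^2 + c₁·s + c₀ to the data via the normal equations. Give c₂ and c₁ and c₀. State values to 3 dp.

The normal equations are: 20915·c₂ + 2305·c₁ + 263·c₀ = -55457;  2305·c₂ + 263·c₁ + 31·c₀ = -6077;  263·c₂ + 31·c₁ + 7·c₀ = -685.
(Σs^2·s^2 = 20915, Σs^2·s = 2305, Σs^2 = 263, Σs·s = 263, Σs = 31, Σ1 = 7, Σs^2·g = -55457, Σs·g = -6077, Σg = -685.)
Row-reducing yields c₂ = -465364/151977, c₁ = 541838/151977, c₀ = 70929/50659.

c₂ = -3.062, c₁ = 3.565, c₀ = 1.400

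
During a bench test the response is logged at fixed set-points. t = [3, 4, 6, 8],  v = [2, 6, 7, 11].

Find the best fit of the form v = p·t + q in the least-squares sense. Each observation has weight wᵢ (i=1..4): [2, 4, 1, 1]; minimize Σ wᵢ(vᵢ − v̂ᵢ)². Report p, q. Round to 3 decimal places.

Forming XᵀWX = [[182, 36]; [36, 8]] and XᵀWv = [238, 46]ᵀ gives XᵀWX·[p, q]ᵀ = XᵀWv.
Determinant 182·8 − 36² = 160.
p = (238·8 − 36·46)/160 = 31/20; q = (182·46 − 36·238)/160 = -49/40.

p = 1.550, q = -1.225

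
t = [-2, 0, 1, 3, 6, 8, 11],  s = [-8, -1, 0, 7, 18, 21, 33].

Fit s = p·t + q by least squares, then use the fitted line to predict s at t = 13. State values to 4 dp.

From the data, Σt·t = 235, Σt = 27, Σ1 = 7.
For Aᵀs: Σt·s = 676, Σs = 70.
AᵀA·[p, q]ᵀ = Aᵀs becomes [[235, 27]; [27, 7]]·[p, q]ᵀ = [676, 70]ᵀ.
Eliminating q: 7·(row 1) − 27·(row 2) gives 916·p = 7·676 − 27·70 = 2842, so p = 1421/458.
Then q = (70 − 27·(1421/458))/7 = -901/458.
At t = 13: ŝ = (1421/458)·(13) + (-901/458)·(1) = 8786/229.

ŝ = 38.3668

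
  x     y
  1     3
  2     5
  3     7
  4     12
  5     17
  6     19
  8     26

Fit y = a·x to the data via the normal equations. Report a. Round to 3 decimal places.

a = 3.155

MᵀM·[a]ᵀ = Mᵀy reads: 155·a = 489.
Hence a = 489 / 155 ≈ 3.15484.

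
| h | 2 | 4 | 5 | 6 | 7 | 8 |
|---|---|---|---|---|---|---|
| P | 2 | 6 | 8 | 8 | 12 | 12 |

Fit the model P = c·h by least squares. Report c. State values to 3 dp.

Normal-equation sums: Σh·h = 194.
For MᵀP: Σh·P = 296.
Hence c = 296 / 194 ≈ 1.52577.

c = 1.526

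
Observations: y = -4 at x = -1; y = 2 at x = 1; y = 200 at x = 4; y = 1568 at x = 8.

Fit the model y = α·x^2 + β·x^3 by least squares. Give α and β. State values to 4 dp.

α = 0.4539, β = 3.0059

The normal system MᵀM·[α, β]ᵀ = Mᵀy is [[4354, 33792]; [33792, 266242]]·[α, β]ᵀ = [103550, 815622]ᵀ.
det = 4354·266242 − 33792² = 17318404.
α = (103550·266242 − 33792·815622)/17318404 = 1965119/4329601; β = (4354·815622 − 33792·103550)/17318404 = 13014147/4329601.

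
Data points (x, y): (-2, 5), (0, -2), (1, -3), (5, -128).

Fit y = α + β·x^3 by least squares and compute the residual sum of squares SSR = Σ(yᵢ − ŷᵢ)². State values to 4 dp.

Entries of AᵀA: Σ1 = 4, Σx^3 = 118, Σx^3·x^3 = 15690.
Moment sums: Σy = -128, Σx^3·y = -16043.
Normal equations: [[4, 118]; [118, 15690]]·[α, β]ᵀ = [-128, -16043]ᵀ.
det = 4·15690 − 118² = 48836.
α = ((-128)·15690 − 118·(-16043))/48836 = -1987/842; β = (4·(-16043) − 118·(-128))/48836 = -423/421.
Residuals: -571/842, 303/842, 307/842, -39/842; SSR = 305/421.

SSR = 0.7245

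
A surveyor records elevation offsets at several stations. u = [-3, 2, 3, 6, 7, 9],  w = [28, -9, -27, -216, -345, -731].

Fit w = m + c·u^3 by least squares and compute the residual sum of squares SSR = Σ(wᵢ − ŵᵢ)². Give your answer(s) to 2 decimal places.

SSR = 3.19

With design matrix X, XᵀX = [[6, 1296]; [1296, 697268]] and Xᵀw = [-1300, -699447]ᵀ.
Eliminating c: 697268·(row 1) − 1296·(row 2) gives 2503992·m = 697268·(-1300) − 1296·(-699447) = 34912, so m = 4364/312999.
Then c = ((-699447) − 1296·(4364/312999))/697268 = -418647/417332.
Residuals: 1128025/1251996, -309473/312999, 89059/1251996, 2/3, -1168313/1251996, 354457/1251996; SSR = 3993629/1251996.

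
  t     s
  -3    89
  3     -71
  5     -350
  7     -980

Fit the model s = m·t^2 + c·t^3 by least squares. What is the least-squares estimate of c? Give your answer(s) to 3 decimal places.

c = -2.995

The normal equations are: 3188·m + 19932·c = -56608;  19932·m + 134732·c = -384210.
Δ = 3188·134732 − 19932² = 32240992.
m = ((-56608)·134732 − 19932·(-384210))/32240992 = 3895583/4030124; c = (3188·(-384210) − 19932·(-56608))/32240992 = -12068853/4030124.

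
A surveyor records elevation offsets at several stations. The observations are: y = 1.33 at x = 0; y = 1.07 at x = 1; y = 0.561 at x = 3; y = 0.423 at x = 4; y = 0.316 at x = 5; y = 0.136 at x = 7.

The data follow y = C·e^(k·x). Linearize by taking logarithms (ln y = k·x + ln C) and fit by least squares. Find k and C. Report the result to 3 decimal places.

k = -0.322, C = 1.443

Taking logs, ln y = k·x + ln C, so regress ln y on x.
Over the data: Σx = 20.0000, Σ(x)² = 100.0000, Σln y = -4.2327, Σx·ln y = -24.8337.
Normal system: [[100.0000, 20.0000]; [20.0000, 6]]·[k, ln C]ᵀ = [-24.8337, -4.2327]ᵀ.
Slope k = (n·Σx·ln y − Σx·Σln y)/(n·Σ(x)² − (Σx)²) = (6·-24.8337 − 20.0000·-4.2327)/200.0000 = -0.32174; ln C = (Σln y − k·Σx)/n = 0.36703, so C = exp(0.36703) = 1.44344.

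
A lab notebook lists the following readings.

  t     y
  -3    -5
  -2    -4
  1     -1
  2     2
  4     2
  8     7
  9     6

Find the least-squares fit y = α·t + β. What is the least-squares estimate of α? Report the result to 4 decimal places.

α = 0.9809

Forming MᵀM = [[179, 19]; [19, 7]] and Mᵀy = [144, 7]ᵀ gives MᵀM·[α, β]ᵀ = Mᵀy.
Eliminating β: 7·(row 1) − 19·(row 2) gives 892·α = 7·144 − 19·7 = 875, so α = 875/892.
Then β = (7 − 19·(875/892))/7 = -1483/892.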